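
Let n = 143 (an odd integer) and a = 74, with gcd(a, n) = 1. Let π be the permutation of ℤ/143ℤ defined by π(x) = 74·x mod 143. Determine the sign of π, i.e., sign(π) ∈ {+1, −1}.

Trace 120: π^k(120) = [120, 14, 35, 16, 40, 100, 107] for k=0..6.
Decompose π into cycles: lengths [30, 30, 30, 30, 10, 3, 3, 3, 3, 1] (10 cycles, including the fixed point 0).
143 − 10 = 133 transpositions; sign(π) = (−1)^133 = -1.
Via Zolotarev, sign(π_{74}) = (74|143) = -1.

-1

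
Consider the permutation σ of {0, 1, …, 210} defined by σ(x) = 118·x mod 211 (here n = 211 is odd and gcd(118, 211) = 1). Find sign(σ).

-1

Trace 178: π^k(178) = [178, 115, 66, 192, 79, 38, 53] for k=0..6.
2 cycles of lengths [210, 1].
n − c = 211 − 2 = 209; sign = (−1)^209 = -1.
Via Zolotarev, sign(π_{118}) = (118|211) = -1.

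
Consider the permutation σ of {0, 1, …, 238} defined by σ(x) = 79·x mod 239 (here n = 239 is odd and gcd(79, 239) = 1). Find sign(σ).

-1

Trace 34: π^k(34) = [34, 57, 201, 105, 169, 206, 22] for k=0..6.
Decompose π into cycles: lengths [238, 1] (2 cycles, including the fixed point 0).
With 2 cycles on 239 points, sign = (−1)^{239−2} = -1.
The Jacobi symbol (79|239) = -1 (Zolotarev) agrees.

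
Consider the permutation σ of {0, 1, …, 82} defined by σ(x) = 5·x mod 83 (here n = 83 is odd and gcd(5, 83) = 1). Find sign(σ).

Start at x=42: 42 → 44 → 54 → 21 → 22 → 27 → 52 → … (one orbit).
Cycle type of π: 82 + 1; total 2 cycles.
Σ(ℓ_i−1) = 83−2 = 81; sign = (−1)^81 = -1.
(5|83)_J = -1 (Zolotarev's lemma cross-check).

-1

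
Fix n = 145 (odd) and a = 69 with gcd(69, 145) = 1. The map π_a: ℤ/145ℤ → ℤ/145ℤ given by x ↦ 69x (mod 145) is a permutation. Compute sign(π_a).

Orbit of 136 under x↦69x: [136, 104, 71, 114, 36, 19, 6]… (length divides ord_145(69)).
Decompose π into cycles: lengths [28, 28, 28, 28, 28, 2, 2, 1] (8 cycles, including the fixed point 0).
n − c = 145 − 8 = 137; sign = (−1)^137 = -1.

-1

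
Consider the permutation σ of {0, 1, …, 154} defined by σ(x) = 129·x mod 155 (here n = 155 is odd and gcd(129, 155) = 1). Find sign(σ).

Orbit of 129 under x↦129x: [129, 56, 94, 36, 149, 1]… (length divides ord_155(129)).
Cycle lengths of π_129 on ℤ/155ℤ: [6, 6, 6, 6, 6, 6, 6, 6, 6, 6, 6, 6, 6, 6, 6, 6, 6, 6, 6, 6, 3, 3, 3, 3, 3, 3, 3, 3, 3, 3, 2, 2, 1]; 33 cycles in total.
155 − 33 = 122 transpositions; sign(π) = (−1)^122 = +1.
Check: (129/155) = +1 by Zolotarev.

+1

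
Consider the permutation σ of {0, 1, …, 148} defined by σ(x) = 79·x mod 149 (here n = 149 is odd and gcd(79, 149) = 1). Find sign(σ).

Start at x=131: 131 → 68 → 8 → 36 → 13 → 133 → 77 → … (one orbit).
Cycle type of π: 148 + 1; total 2 cycles.
With 2 cycles on 149 points, sign = (−1)^{149−2} = -1.

-1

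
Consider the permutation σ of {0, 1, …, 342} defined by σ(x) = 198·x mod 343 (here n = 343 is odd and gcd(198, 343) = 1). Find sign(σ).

+1

Trace 137: π^k(137) = [137, 29, 254, 214, 183, 219, 144] for k=0..6.
π_198 has 7 disjoint cycles with lengths [147, 147, 21, 21, 3, 3, 1] on {0,…,342}.
n − c = 343 − 7 = 336; sign = (−1)^336 = +1.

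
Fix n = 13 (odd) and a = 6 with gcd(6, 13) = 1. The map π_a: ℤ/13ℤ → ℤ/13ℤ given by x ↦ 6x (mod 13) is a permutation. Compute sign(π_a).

-1

Start at x=12: 12 → 7 → 3 → 5 → 4 → 11 → 1 → … (one orbit).
Decompose π into cycles: lengths [12, 1] (2 cycles, including the fixed point 0).
13 − 2 = 11 transpositions; sign(π) = (−1)^11 = -1.
Via Zolotarev, sign(π_{6}) = (6|13) = -1.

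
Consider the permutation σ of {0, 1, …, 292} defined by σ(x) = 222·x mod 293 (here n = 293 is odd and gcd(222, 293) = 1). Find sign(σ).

+1

Start at x=69: 69 → 82 → 38 → 232 → 229 → 149 → 262 → … (one orbit).
Decompose π into cycles: lengths [73, 73, 73, 73, 1] (5 cycles, including the fixed point 0).
Σ(ℓ_i−1) = 293−5 = 288; sign = (−1)^288 = +1.
The Jacobi symbol (222|293) = +1 (Zolotarev) agrees.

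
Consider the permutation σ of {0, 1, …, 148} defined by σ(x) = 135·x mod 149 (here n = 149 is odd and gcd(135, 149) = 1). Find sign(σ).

Orbit of 148 under x↦135x: [148, 14, 102, 62, 26, 83, 30]… (length divides ord_149(135)).
Cycle lengths of π_135 on ℤ/149ℤ: [148, 1]; 2 cycles in total.
With 2 cycles on 149 points, sign = (−1)^{149−2} = -1.
(135|149)_J = -1 (Zolotarev's lemma cross-check).

-1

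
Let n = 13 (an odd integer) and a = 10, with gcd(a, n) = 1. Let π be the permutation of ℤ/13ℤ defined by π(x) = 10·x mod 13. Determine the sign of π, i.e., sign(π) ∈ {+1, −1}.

+1

Orbit of 4 under x↦10x: [4, 1, 10, 9, 12, 3]… (length divides ord_13(10)).
Cycle type of π: 6×2 + 1; total 3 cycles.
13 − 3 = 10 transpositions; sign(π) = (−1)^10 = +1.
(10|13)_J = +1 (Zolotarev's lemma cross-check).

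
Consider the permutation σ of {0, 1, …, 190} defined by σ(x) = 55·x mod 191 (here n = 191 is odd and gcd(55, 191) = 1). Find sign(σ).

Trace 159: π^k(159) = [159, 150, 37, 125, 190, 136, 31] for k=0..6.
Decompose π into cycles: lengths [38, 38, 38, 38, 38, 1] (6 cycles, including the fixed point 0).
sign(π) = (−1)^{n − #cycles} = (−1)^{191−6} = (−1)^185 = -1.

-1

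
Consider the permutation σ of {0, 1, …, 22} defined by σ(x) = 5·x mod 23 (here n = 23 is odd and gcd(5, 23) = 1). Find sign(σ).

Orbit of 8 under x↦5x: [8, 17, 16, 11, 9, 22, 18]… (length divides ord_23(5)).
Decompose π into cycles: lengths [22, 1] (2 cycles, including the fixed point 0).
23 − 2 = 21 transpositions; sign(π) = (−1)^21 = -1.
Check: (5/23) = -1 by Zolotarev.

-1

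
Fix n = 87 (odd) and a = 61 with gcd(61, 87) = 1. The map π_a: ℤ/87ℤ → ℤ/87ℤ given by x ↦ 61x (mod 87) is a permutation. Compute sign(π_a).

-1

Start at x=19: 19 → 28 → 55 → 49 → 31 → 64 → 76 → … (one orbit).
Cycle lengths of π_61 on ℤ/87ℤ: [28, 28, 28, 1, 1, 1]; 6 cycles in total.
6 cycles on 87: each ℓ→(−1)^(ℓ−1), product (−1)^81 = -1.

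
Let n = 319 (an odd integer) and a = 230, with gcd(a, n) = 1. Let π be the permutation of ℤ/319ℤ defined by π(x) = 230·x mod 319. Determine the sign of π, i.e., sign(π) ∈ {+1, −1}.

+1

Start at x=199: 199 → 153 → 100 → 32 → 23 → 186 → 34 → … (one orbit).
Decompose π into cycles: lengths [28, 28, 28, 28, 28, 28, 28, 28, 28, 28, 28, 2, 2, 2, 2, 2, 1] (17 cycles, including the fixed point 0).
319 − 17 = 302 transpositions; sign(π) = (−1)^302 = +1.
Check: (230/319) = +1 by Zolotarev.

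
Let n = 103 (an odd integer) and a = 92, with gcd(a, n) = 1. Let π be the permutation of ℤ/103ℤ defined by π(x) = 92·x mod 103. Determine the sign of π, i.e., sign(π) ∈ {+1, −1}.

+1

Start at x=63: 63 → 28 → 1 → 92 → 18 → 8 → 15 → … (one orbit).
Cycle type of π: 51×2 + 1; total 3 cycles.
3 cycles on 103: each ℓ→(−1)^(ℓ−1), product (−1)^100 = +1.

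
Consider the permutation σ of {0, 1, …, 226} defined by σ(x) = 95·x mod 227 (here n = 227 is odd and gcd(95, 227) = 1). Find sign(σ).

-1

Start at x=75: 75 → 88 → 188 → 154 → 102 → 156 → 65 → … (one orbit).
Cycle type of π: 226 + 1; total 2 cycles.
227 − 2 = 225 transpositions; sign(π) = (−1)^225 = -1.
(95|227)_J = -1 (Zolotarev's lemma cross-check).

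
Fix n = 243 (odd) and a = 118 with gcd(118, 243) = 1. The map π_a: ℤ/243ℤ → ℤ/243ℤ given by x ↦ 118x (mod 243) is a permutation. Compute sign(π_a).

Orbit of 118 under x↦118x: [118, 73, 109, 226, 181, 217, 91]… (length divides ord_243(118)).
π_118 has 27 disjoint cycles with lengths [27, 27, 27, 27, 27, 27, 9, 9, 9, 9, 9, 9, 3, 3, 3, 3, 3, 3, 1, 1, 1, 1, 1, 1, 1, 1, 1] on {0,…,242}.
n − c = 243 − 27 = 216; sign = (−1)^216 = +1.
Via Zolotarev, sign(π_{118}) = (118|243) = +1.

+1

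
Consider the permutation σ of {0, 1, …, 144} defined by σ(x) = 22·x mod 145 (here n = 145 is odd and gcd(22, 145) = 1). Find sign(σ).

Trace 92: π^k(92) = [92, 139, 13, 141, 57, 94, 38] for k=0..6.
π_22 has 8 disjoint cycles with lengths [28, 28, 28, 28, 14, 14, 4, 1] on {0,…,144}.
Σ(ℓ_i−1) = 145−8 = 137; sign = (−1)^137 = -1.
Via Zolotarev, sign(π_{22}) = (22|145) = -1.

-1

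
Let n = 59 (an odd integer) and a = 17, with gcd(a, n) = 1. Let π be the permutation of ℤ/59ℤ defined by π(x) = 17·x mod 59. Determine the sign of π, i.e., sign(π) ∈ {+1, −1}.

Orbit of 41 under x↦17x: [41, 48, 49, 7, 1, 17, 53]… (length divides ord_59(17)).
Cycle type of π: 29×2 + 1; total 3 cycles.
3 cycles on 59: each ℓ→(−1)^(ℓ−1), product (−1)^56 = +1.
The Jacobi symbol (17|59) = +1 (Zolotarev) agrees.

+1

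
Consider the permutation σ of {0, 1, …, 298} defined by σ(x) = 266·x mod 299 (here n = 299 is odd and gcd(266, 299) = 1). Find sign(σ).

Trace 248: π^k(248) = [248, 188, 75, 216, 48, 210, 246] for k=0..6.
6 cycles of lengths [132, 132, 12, 11, 11, 1].
299 − 6 = 293 transpositions; sign(π) = (−1)^293 = -1.

-1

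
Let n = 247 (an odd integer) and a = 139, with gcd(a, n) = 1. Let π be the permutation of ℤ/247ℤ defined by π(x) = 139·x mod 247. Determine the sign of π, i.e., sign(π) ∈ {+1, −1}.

Orbit of 9 under x↦139x: [9, 16, 1, 139, 55, 235, 61]… (length divides ord_247(139)).
Decompose π into cycles: lengths [9, 9, 9, 9, 9, 9, 9, 9, 9, 9, 9, 9, 9, 9, 9, 9, 9, 9, 9, 9, 9, 9, 9, 9, 9, 9, 3, 3, 3, 3, 1] (31 cycles, including the fixed point 0).
sign(π) = (−1)^{n − #cycles} = (−1)^{247−31} = (−1)^216 = +1.
Via Zolotarev, sign(π_{139}) = (139|247) = +1.

+1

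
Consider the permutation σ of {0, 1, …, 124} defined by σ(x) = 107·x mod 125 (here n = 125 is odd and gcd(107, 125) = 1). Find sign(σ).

Start at x=107: 107 → 74 → 43 → 101 → 57 → 99 → 93 → … (one orbit).
Decompose π into cycles: lengths [20, 20, 20, 20, 20, 4, 4, 4, 4, 4, 4, 1] (12 cycles, including the fixed point 0).
125 − 12 = 113 transpositions; sign(π) = (−1)^113 = -1.
Via Zolotarev, sign(π_{107}) = (107|125) = -1.

-1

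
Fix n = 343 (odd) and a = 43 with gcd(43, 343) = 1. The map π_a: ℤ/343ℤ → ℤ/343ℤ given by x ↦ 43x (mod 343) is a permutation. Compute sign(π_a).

Orbit of 204 under x↦43x: [204, 197, 239, 330, 127, 316, 211]… (length divides ord_343(43)).
The orbit structure of x ↦ 43x mod 343: 19 orbits of sizes [49, 49, 49, 49, 49, 49, 7, 7, 7, 7, 7, 7, 1, 1, 1, 1, 1, 1, 1].
19 cycles on 343: each ℓ→(−1)^(ℓ−1), product (−1)^324 = +1.

+1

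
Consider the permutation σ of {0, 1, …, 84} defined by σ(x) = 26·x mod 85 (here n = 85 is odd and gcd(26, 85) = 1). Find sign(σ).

Orbit of 26 under x↦26x: [26, 81, 66, 16, 76, 21, 36]… (length divides ord_85(26)).
The orbit structure of x ↦ 26x mod 85: 15 orbits of sizes [8, 8, 8, 8, 8, 8, 8, 8, 8, 8, 1, 1, 1, 1, 1].
n − c = 85 − 15 = 70; sign = (−1)^70 = +1.
The Jacobi symbol (26|85) = +1 (Zolotarev) agrees.

+1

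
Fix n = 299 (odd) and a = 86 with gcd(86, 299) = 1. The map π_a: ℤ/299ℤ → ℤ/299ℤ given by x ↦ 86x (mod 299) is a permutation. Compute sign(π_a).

+1

Trace 99: π^k(99) = [99, 142, 252, 144, 125, 285, 291] for k=0..6.
Decompose π into cycles: lengths [44, 44, 44, 44, 44, 44, 22, 4, 4, 4, 1] (11 cycles, including the fixed point 0).
n − c = 299 − 11 = 288; sign = (−1)^288 = +1.
The Jacobi symbol (86|299) = +1 (Zolotarev) agrees.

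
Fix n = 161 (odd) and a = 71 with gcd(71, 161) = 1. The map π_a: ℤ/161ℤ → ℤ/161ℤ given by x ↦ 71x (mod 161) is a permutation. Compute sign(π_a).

+1

Start at x=50: 50 → 8 → 85 → 78 → 64 → 36 → 141 → … (one orbit).
Cycle lengths of π_71 on ℤ/161ℤ: [11, 11, 11, 11, 11, 11, 11, 11, 11, 11, 11, 11, 11, 11, 1, 1, 1, 1, 1, 1, 1]; 21 cycles in total.
161 − 21 = 140 transpositions; sign(π) = (−1)^140 = +1.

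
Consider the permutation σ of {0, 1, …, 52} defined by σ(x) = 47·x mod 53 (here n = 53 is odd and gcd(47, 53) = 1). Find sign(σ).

+1

Start at x=16: 16 → 10 → 46 → 42 → 13 → 28 → 44 → … (one orbit).
The orbit structure of x ↦ 47x mod 53: 5 orbits of sizes [13, 13, 13, 13, 1].
53 − 5 = 48 transpositions; sign(π) = (−1)^48 = +1.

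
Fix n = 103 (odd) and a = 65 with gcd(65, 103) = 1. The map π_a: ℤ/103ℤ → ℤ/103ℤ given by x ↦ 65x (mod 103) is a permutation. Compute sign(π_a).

-1

Start at x=95: 95 → 98 → 87 → 93 → 71 → 83 → 39 → … (one orbit).
The orbit structure of x ↦ 65x mod 103: 2 orbits of sizes [102, 1].
n − c = 103 − 2 = 101; sign = (−1)^101 = -1.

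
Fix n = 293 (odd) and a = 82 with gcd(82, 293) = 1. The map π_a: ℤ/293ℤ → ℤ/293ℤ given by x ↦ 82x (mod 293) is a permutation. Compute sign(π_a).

+1

Start at x=33: 33 → 69 → 91 → 137 → 100 → 289 → 258 → … (one orbit).
π_82 has 5 disjoint cycles with lengths [73, 73, 73, 73, 1] on {0,…,292}.
293 − 5 = 288 transpositions; sign(π) = (−1)^288 = +1.
(82|293)_J = +1 (Zolotarev's lemma cross-check).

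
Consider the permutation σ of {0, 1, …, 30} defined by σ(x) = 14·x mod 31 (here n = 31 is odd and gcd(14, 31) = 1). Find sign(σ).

+1

Orbit of 5 under x↦14x: [5, 8, 19, 18, 4, 25, 9]… (length divides ord_31(14)).
π_14 has 3 disjoint cycles with lengths [15, 15, 1] on {0,…,30}.
With 3 cycles on 31 points, sign = (−1)^{31−3} = +1.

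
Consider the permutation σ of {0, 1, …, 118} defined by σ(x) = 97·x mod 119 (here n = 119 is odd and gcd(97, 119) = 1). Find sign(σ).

Orbit of 27 under x↦97x: [27, 1, 97, 8, 62, 64, 20]… (length divides ord_119(97)).
Cycle lengths of π_97 on ℤ/119ℤ: [16, 16, 16, 16, 16, 16, 16, 2, 2, 2, 1]; 11 cycles in total.
sign(π) = (−1)^{n − #cycles} = (−1)^{119−11} = (−1)^108 = +1.
The Jacobi symbol (97|119) = +1 (Zolotarev) agrees.

+1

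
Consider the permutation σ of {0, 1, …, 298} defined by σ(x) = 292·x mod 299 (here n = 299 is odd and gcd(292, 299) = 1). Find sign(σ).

-1

Trace 280: π^k(280) = [280, 133, 265, 238, 128, 1, 292] for k=0..6.
Cycle type of π: 132×2 + 12 + 11×2 + 1; total 6 cycles.
sign(π) = (−1)^{n − #cycles} = (−1)^{299−6} = (−1)^293 = -1.
Zolotarev: (292|299) = -1, matching the cycle-count sign.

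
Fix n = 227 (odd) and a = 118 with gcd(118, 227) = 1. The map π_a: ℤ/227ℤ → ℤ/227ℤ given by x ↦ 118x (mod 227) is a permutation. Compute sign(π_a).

Orbit of 187 under x↦118x: [187, 47, 98, 214, 55, 134, 149]… (length divides ord_227(118)).
Cycle type of π: 226 + 1; total 2 cycles.
With 2 cycles on 227 points, sign = (−1)^{227−2} = -1.
Zolotarev: (118|227) = -1, matching the cycle-count sign.

-1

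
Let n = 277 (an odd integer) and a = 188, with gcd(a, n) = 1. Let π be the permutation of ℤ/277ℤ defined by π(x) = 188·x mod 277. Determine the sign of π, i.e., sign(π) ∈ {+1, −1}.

Start at x=211: 211 → 57 → 190 → 264 → 49 → 71 → 52 → … (one orbit).
Decompose π into cycles: lengths [69, 69, 69, 69, 1] (5 cycles, including the fixed point 0).
5 cycles on 277: each ℓ→(−1)^(ℓ−1), product (−1)^272 = +1.
Via Zolotarev, sign(π_{188}) = (188|277) = +1.

+1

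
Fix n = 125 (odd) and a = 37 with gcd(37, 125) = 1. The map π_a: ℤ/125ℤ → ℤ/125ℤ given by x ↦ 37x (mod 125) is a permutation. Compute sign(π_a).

Orbit of 49 under x↦37x: [49, 63, 81, 122, 14, 18, 41]… (length divides ord_125(37)).
Cycle lengths of π_37 on ℤ/125ℤ: [100, 20, 4, 1]; 4 cycles in total.
sign(π) = (−1)^{n − #cycles} = (−1)^{125−4} = (−1)^121 = -1.

-1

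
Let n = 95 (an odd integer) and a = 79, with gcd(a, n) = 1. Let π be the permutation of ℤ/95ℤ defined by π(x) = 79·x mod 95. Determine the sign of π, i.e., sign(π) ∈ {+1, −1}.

-1

Trace 94: π^k(94) = [94, 16, 29, 11, 14, 61, 69] for k=0..6.
Cycle type of π: 18×5 + 2×2 + 1; total 8 cycles.
n − c = 95 − 8 = 87; sign = (−1)^87 = -1.
The Jacobi symbol (79|95) = -1 (Zolotarev) agrees.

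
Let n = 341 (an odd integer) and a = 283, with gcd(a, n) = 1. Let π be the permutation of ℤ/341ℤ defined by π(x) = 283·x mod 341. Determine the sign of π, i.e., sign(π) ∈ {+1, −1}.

Orbit of 283 under x↦283x: [283, 295, 281, 70, 32, 190, 233]… (length divides ord_341(283)).
The orbit structure of x ↦ 283x mod 341: 38 orbits of sizes [10, 10, 10, 10, 10, 10, 10, 10, 10, 10, 10, 10, 10, 10, 10, 10, 10, 10, 10, 10, 10, 10, 10, 10, 10, 10, 10, 10, 10, 10, 10, 5, 5, 5, 5, 5, 5, 1].
sign(π) = (−1)^{n − #cycles} = (−1)^{341−38} = (−1)^303 = -1.

-1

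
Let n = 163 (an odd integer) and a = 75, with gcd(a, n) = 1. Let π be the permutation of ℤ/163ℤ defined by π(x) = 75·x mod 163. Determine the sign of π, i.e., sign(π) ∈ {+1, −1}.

-1

Trace 131: π^k(131) = [131, 45, 115, 149, 91, 142, 55] for k=0..6.
Decompose π into cycles: lengths [162, 1] (2 cycles, including the fixed point 0).
n − c = 163 − 2 = 161; sign = (−1)^161 = -1.
Via Zolotarev, sign(π_{75}) = (75|163) = -1.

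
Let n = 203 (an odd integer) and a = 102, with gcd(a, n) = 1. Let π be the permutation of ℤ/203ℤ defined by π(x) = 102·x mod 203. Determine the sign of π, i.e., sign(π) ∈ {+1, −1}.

-1

Orbit of 135 under x↦102x: [135, 169, 186, 93, 148, 74, 37]… (length divides ord_203(102)).
6 cycles of lengths [84, 84, 28, 3, 3, 1].
n − c = 203 − 6 = 197; sign = (−1)^197 = -1.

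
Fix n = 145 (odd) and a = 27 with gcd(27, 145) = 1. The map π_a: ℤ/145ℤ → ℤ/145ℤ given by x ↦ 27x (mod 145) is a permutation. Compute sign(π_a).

Trace 136: π^k(136) = [136, 47, 109, 43, 1, 27, 4] for k=0..6.
7 cycles of lengths [28, 28, 28, 28, 28, 4, 1].
sign(π) = (−1)^{n − #cycles} = (−1)^{145−7} = (−1)^138 = +1.
Zolotarev: (27|145) = +1, matching the cycle-count sign.

+1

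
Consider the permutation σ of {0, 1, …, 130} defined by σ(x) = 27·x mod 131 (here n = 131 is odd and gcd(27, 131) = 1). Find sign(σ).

Trace 65: π^k(65) = [65, 52, 94, 49, 13, 89, 45] for k=0..6.
3 cycles of lengths [65, 65, 1].
Σ(ℓ_i−1) = 131−3 = 128; sign = (−1)^128 = +1.

+1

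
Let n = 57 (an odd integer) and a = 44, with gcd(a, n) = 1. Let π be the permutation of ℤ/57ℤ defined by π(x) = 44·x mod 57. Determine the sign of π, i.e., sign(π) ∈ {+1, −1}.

-1

Start at x=1: 1 → 44 → 55 → 26 → 4 → 5 → 49 → … (one orbit).
Cycle type of π: 18×2 + 9×2 + 2 + 1; total 6 cycles.
Σ(ℓ_i−1) = 57−6 = 51; sign = (−1)^51 = -1.
Via Zolotarev, sign(π_{44}) = (44|57) = -1.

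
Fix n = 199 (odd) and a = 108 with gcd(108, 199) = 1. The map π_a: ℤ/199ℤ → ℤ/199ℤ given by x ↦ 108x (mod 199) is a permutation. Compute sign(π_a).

Orbit of 186 under x↦108x: [186, 188, 6, 51, 135, 53, 152]… (length divides ord_199(108)).
Cycle type of π: 198 + 1; total 2 cycles.
199 − 2 = 197 transpositions; sign(π) = (−1)^197 = -1.
Via Zolotarev, sign(π_{108}) = (108|199) = -1.

-1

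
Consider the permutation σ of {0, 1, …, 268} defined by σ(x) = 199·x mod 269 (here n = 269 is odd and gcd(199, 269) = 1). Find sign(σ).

+1

Start at x=249: 249 → 55 → 185 → 231 → 239 → 217 → 143 → … (one orbit).
Cycle type of π: 134×2 + 1; total 3 cycles.
n − c = 269 − 3 = 266; sign = (−1)^266 = +1.
The Jacobi symbol (199|269) = +1 (Zolotarev) agrees.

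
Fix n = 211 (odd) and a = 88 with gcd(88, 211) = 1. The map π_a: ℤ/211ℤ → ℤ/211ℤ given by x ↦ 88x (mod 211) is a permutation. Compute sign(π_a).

-1

Orbit of 40 under x↦88x: [40, 144, 12, 1, 88, 148, 153]… (length divides ord_211(88)).
16 cycles of lengths [14, 14, 14, 14, 14, 14, 14, 14, 14, 14, 14, 14, 14, 14, 14, 1].
n − c = 211 − 16 = 195; sign = (−1)^195 = -1.
Via Zolotarev, sign(π_{88}) = (88|211) = -1.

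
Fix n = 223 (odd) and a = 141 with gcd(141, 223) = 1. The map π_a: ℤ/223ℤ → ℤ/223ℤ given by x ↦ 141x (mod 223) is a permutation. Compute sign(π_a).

Start at x=193: 193 → 7 → 95 → 15 → 108 → 64 → 104 → … (one orbit).
Cycle type of π: 74×3 + 1; total 4 cycles.
n − c = 223 − 4 = 219; sign = (−1)^219 = -1.
Check: (141/223) = -1 by Zolotarev.

-1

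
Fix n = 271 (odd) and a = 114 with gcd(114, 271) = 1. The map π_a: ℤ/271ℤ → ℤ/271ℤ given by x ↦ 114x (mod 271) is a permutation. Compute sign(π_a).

+1

Trace 88: π^k(88) = [88, 5, 28, 211, 206, 178, 238] for k=0..6.
The orbit structure of x ↦ 114x mod 271: 11 orbits of sizes [27, 27, 27, 27, 27, 27, 27, 27, 27, 27, 1].
sign(π) = (−1)^{n − #cycles} = (−1)^{271−11} = (−1)^260 = +1.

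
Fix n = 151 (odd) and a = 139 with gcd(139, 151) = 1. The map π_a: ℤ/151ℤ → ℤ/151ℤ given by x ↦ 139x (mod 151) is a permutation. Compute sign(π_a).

Orbit of 95 under x↦139x: [95, 68, 90, 128, 125, 10, 31]… (length divides ord_151(139)).
3 cycles of lengths [75, 75, 1].
n − c = 151 − 3 = 148; sign = (−1)^148 = +1.

+1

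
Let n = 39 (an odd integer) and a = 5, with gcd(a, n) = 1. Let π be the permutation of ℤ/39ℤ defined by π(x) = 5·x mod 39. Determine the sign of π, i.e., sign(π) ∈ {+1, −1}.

Start at x=1: 1 → 5 → 25 → 8 → 1 (one orbit).
The orbit structure of x ↦ 5x mod 39: 11 orbits of sizes [4, 4, 4, 4, 4, 4, 4, 4, 4, 2, 1].
39 − 11 = 28 transpositions; sign(π) = (−1)^28 = +1.
(5|39)_J = +1 (Zolotarev's lemma cross-check).

+1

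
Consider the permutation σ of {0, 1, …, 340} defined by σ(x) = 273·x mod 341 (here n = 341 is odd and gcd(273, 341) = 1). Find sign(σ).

+1

Orbit of 25 under x↦273x: [25, 5, 1, 273, 191, 311, 335]… (length divides ord_341(273)).
Decompose π into cycles: lengths [15, 15, 15, 15, 15, 15, 15, 15, 15, 15, 15, 15, 15, 15, 15, 15, 15, 15, 15, 15, 5, 5, 3, 3, 3, 3, 3, 3, 3, 3, 3, 3, 1] (33 cycles, including the fixed point 0).
sign(π) = (−1)^{n − #cycles} = (−1)^{341−33} = (−1)^308 = +1.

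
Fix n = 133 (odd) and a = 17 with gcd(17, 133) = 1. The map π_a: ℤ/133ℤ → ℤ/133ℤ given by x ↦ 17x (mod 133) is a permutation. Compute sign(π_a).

-1

Orbit of 23 under x↦17x: [23, 125, 130, 82, 64, 24, 9]… (length divides ord_133(17)).
π_17 has 10 disjoint cycles with lengths [18, 18, 18, 18, 18, 18, 9, 9, 6, 1] on {0,…,132}.
133 − 10 = 123 transpositions; sign(π) = (−1)^123 = -1.
(17|133)_J = -1 (Zolotarev's lemma cross-check).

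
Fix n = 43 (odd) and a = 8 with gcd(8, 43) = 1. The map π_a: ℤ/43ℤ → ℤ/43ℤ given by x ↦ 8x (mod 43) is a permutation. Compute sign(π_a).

-1

Start at x=32: 32 → 41 → 27 → 1 → 8 → 21 → 39 → … (one orbit).
Cycle lengths of π_8 on ℤ/43ℤ: [14, 14, 14, 1]; 4 cycles in total.
sign(π) = (−1)^{n − #cycles} = (−1)^{43−4} = (−1)^39 = -1.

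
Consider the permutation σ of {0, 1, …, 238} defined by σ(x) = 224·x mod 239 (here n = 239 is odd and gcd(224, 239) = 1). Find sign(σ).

Start at x=97: 97 → 218 → 76 → 55 → 131 → 186 → 78 → … (one orbit).
Decompose π into cycles: lengths [238, 1] (2 cycles, including the fixed point 0).
sign(π) = (−1)^{n − #cycles} = (−1)^{239−2} = (−1)^237 = -1.
Via Zolotarev, sign(π_{224}) = (224|239) = -1.

-1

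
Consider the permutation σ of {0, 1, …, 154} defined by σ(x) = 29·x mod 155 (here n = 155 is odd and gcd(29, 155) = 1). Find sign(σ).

-1

Start at x=89: 89 → 101 → 139 → 1 → 29 → 66 → 54 → … (one orbit).
Decompose π into cycles: lengths [10, 10, 10, 10, 10, 10, 10, 10, 10, 10, 10, 10, 10, 10, 10, 2, 2, 1] (18 cycles, including the fixed point 0).
18 cycles on 155: each ℓ→(−1)^(ℓ−1), product (−1)^137 = -1.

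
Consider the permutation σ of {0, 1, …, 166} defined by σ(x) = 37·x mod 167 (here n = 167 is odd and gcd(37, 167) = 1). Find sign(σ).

-1

Trace 35: π^k(35) = [35, 126, 153, 150, 39, 107, 118] for k=0..6.
Cycle type of π: 166 + 1; total 2 cycles.
n − c = 167 − 2 = 165; sign = (−1)^165 = -1.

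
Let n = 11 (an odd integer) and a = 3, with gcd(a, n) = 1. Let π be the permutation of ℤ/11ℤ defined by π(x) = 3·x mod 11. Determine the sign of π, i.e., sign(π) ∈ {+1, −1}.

Orbit of 3 under x↦3x: [3, 9, 5, 4, 1]… (length divides ord_11(3)).
π_3 has 3 disjoint cycles with lengths [5, 5, 1] on {0,…,10}.
n − c = 11 − 3 = 8; sign = (−1)^8 = +1.
Zolotarev: (3|11) = +1, matching the cycle-count sign.

+1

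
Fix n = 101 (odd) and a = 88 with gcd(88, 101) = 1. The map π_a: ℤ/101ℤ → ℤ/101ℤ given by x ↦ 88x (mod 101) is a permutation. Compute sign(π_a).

+1

Trace 81: π^k(81) = [81, 58, 54, 5, 36, 37, 24] for k=0..6.
π_88 has 5 disjoint cycles with lengths [25, 25, 25, 25, 1] on {0,…,100}.
sign(π) = (−1)^{n − #cycles} = (−1)^{101−5} = (−1)^96 = +1.
Zolotarev: (88|101) = +1, matching the cycle-count sign.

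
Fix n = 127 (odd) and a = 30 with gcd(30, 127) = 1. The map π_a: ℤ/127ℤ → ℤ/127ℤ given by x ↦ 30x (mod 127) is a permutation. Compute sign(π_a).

+1

Trace 36: π^k(36) = [36, 64, 15, 69, 38, 124, 37] for k=0..6.
The orbit structure of x ↦ 30x mod 127: 3 orbits of sizes [63, 63, 1].
sign(π) = (−1)^{n − #cycles} = (−1)^{127−3} = (−1)^124 = +1.
Via Zolotarev, sign(π_{30}) = (30|127) = +1.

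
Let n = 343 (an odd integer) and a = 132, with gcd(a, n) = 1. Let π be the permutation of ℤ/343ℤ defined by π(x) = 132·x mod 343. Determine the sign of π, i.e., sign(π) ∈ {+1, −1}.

Orbit of 197 under x↦132x: [197, 279, 127, 300, 155, 223, 281]… (length divides ord_343(132)).
π_132 has 10 disjoint cycles with lengths [98, 98, 98, 14, 14, 14, 2, 2, 2, 1] on {0,…,342}.
343 − 10 = 333 transpositions; sign(π) = (−1)^333 = -1.
Via Zolotarev, sign(π_{132}) = (132|343) = -1.

-1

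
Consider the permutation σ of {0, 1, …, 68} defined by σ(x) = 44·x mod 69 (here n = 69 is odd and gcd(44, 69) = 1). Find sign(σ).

+1

Start at x=11: 11 → 1 → 44 → 4 → 38 → 16 → 14 → … (one orbit).
Cycle lengths of π_44 on ℤ/69ℤ: [22, 22, 22, 2, 1]; 5 cycles in total.
With 5 cycles on 69 points, sign = (−1)^{69−5} = +1.
Zolotarev: (44|69) = +1, matching the cycle-count sign.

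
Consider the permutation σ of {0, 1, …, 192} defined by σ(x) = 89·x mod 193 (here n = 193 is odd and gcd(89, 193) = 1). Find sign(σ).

-1

Start at x=87: 87 → 23 → 117 → 184 → 164 → 121 → 154 → … (one orbit).
Decompose π into cycles: lengths [64, 64, 64, 1] (4 cycles, including the fixed point 0).
sign(π) = (−1)^{n − #cycles} = (−1)^{193−4} = (−1)^189 = -1.
Via Zolotarev, sign(π_{89}) = (89|193) = -1.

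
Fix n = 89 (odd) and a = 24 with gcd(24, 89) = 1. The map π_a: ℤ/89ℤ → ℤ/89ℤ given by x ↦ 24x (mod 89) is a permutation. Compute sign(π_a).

-1

Trace 62: π^k(62) = [62, 64, 23, 18, 76, 44, 77] for k=0..6.
Cycle type of π: 88 + 1; total 2 cycles.
89 − 2 = 87 transpositions; sign(π) = (−1)^87 = -1.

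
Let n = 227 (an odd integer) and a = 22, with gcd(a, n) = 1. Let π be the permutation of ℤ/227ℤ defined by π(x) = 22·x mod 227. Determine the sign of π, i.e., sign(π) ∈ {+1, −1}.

Orbit of 208 under x↦22x: [208, 36, 111, 172, 152, 166, 20]… (length divides ord_227(22)).
2 cycles of lengths [226, 1].
sign(π) = (−1)^{n − #cycles} = (−1)^{227−2} = (−1)^225 = -1.
Zolotarev: (22|227) = -1, matching the cycle-count sign.

-1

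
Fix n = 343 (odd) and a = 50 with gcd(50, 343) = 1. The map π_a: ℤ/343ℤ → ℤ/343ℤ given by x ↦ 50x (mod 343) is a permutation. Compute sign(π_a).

Trace 50: π^k(50) = [50, 99, 148, 197, 246, 295, 1] for k=0..6.
Cycle type of π: 7×42 + 1×49; total 91 cycles.
91 cycles on 343: each ℓ→(−1)^(ℓ−1), product (−1)^252 = +1.
The Jacobi symbol (50|343) = +1 (Zolotarev) agrees.

+1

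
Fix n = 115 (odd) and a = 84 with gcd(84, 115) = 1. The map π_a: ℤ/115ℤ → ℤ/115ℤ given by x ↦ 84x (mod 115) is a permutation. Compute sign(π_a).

Trace 31: π^k(31) = [31, 74, 6, 44, 16, 79, 81] for k=0..6.
π_84 has 8 disjoint cycles with lengths [22, 22, 22, 22, 22, 2, 2, 1] on {0,…,114}.
Σ(ℓ_i−1) = 115−8 = 107; sign = (−1)^107 = -1.

-1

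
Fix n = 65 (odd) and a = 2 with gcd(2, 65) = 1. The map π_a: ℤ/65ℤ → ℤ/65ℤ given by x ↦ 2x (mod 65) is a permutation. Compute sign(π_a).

Start at x=4: 4 → 8 → 16 → 32 → 64 → 63 → 61 → … (one orbit).
π_2 has 7 disjoint cycles with lengths [12, 12, 12, 12, 12, 4, 1] on {0,…,64}.
7 cycles on 65: each ℓ→(−1)^(ℓ−1), product (−1)^58 = +1.

+1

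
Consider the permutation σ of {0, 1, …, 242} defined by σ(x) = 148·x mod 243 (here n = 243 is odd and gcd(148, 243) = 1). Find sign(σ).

+1

Orbit of 10 under x↦148x: [10, 22, 97, 19, 139, 160, 109]… (length divides ord_243(148)).
The orbit structure of x ↦ 148x mod 243: 11 orbits of sizes [81, 81, 27, 27, 9, 9, 3, 3, 1, 1, 1].
sign(π) = (−1)^{n − #cycles} = (−1)^{243−11} = (−1)^232 = +1.
(148|243)_J = +1 (Zolotarev's lemma cross-check).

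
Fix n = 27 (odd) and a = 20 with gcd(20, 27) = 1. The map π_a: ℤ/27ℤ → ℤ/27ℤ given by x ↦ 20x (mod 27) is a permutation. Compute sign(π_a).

-1

Orbit of 20 under x↦20x: [20, 22, 8, 25, 14, 10, 11]… (length divides ord_27(20)).
4 cycles of lengths [18, 6, 2, 1].
With 4 cycles on 27 points, sign = (−1)^{27−4} = -1.
Zolotarev: (20|27) = -1, matching the cycle-count sign.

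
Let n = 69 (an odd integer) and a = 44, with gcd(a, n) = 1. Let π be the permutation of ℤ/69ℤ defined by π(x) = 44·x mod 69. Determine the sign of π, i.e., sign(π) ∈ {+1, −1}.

+1

Start at x=11: 11 → 1 → 44 → 4 → 38 → 16 → 14 → … (one orbit).
Cycle lengths of π_44 on ℤ/69ℤ: [22, 22, 22, 2, 1]; 5 cycles in total.
5 cycles on 69: each ℓ→(−1)^(ℓ−1), product (−1)^64 = +1.
Check: (44/69) = +1 by Zolotarev.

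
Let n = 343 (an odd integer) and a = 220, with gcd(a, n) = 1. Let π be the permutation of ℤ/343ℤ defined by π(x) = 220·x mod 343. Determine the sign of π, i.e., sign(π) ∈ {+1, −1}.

-1

Orbit of 169 under x↦220x: [169, 136, 79, 230, 179, 278, 106]… (length divides ord_343(220)).
4 cycles of lengths [294, 42, 6, 1].
sign(π) = (−1)^{n − #cycles} = (−1)^{343−4} = (−1)^339 = -1.
The Jacobi symbol (220|343) = -1 (Zolotarev) agrees.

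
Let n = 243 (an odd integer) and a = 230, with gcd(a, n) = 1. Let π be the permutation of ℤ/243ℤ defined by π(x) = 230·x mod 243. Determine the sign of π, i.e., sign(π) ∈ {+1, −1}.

-1

Orbit of 163 under x↦230x: [163, 68, 88, 71, 49, 92, 19]… (length divides ord_243(230)).
6 cycles of lengths [162, 54, 18, 6, 2, 1].
n − c = 243 − 6 = 237; sign = (−1)^237 = -1.
Zolotarev: (230|243) = -1, matching the cycle-count sign.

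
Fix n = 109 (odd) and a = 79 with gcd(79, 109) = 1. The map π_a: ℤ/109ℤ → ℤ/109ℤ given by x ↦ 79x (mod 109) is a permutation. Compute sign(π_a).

Orbit of 54 under x↦79x: [54, 15, 95, 93, 44, 97, 33]… (length divides ord_109(79)).
2 cycles of lengths [108, 1].
2 cycles on 109: each ℓ→(−1)^(ℓ−1), product (−1)^107 = -1.
The Jacobi symbol (79|109) = -1 (Zolotarev) agrees.

-1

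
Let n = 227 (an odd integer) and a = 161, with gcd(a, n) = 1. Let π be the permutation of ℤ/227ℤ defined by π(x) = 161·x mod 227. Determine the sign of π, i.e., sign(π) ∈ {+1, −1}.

+1

Start at x=212: 212 → 82 → 36 → 121 → 186 → 209 → 53 → … (one orbit).
π_161 has 3 disjoint cycles with lengths [113, 113, 1] on {0,…,226}.
Σ(ℓ_i−1) = 227−3 = 224; sign = (−1)^224 = +1.
Via Zolotarev, sign(π_{161}) = (161|227) = +1.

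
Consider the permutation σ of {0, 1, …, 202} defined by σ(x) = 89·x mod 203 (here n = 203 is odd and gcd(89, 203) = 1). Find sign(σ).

+1

Trace 4: π^k(4) = [4, 153, 16, 3, 64, 12, 53] for k=0..6.
5 cycles of lengths [84, 84, 28, 6, 1].
n − c = 203 − 5 = 198; sign = (−1)^198 = +1.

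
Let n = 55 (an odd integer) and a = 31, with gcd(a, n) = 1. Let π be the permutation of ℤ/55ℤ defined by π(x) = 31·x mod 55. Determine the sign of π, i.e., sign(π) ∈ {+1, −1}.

Orbit of 36 under x↦31x: [36, 16, 1, 31, 26]… (length divides ord_55(31)).
Decompose π into cycles: lengths [5, 5, 5, 5, 5, 5, 5, 5, 5, 5, 1, 1, 1, 1, 1] (15 cycles, including the fixed point 0).
With 15 cycles on 55 points, sign = (−1)^{55−15} = +1.

+1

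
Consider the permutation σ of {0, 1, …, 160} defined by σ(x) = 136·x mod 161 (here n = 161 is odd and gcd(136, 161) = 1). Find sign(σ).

Orbit of 80 under x↦136x: [80, 93, 90, 4, 61, 85, 129]… (length divides ord_161(136)).
The orbit structure of x ↦ 136x mod 161: 5 orbits of sizes [66, 66, 22, 6, 1].
5 cycles on 161: each ℓ→(−1)^(ℓ−1), product (−1)^156 = +1.
Via Zolotarev, sign(π_{136}) = (136|161) = +1.

+1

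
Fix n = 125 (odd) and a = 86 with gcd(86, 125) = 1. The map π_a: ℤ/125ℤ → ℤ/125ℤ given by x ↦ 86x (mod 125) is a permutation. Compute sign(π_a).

+1

Trace 121: π^k(121) = [121, 31, 41, 26, 111, 46, 81] for k=0..6.
Cycle type of π: 25×4 + 5×4 + 1×5; total 13 cycles.
13 cycles on 125: each ℓ→(−1)^(ℓ−1), product (−1)^112 = +1.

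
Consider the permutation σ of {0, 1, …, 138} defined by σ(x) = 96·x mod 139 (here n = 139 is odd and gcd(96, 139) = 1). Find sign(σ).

Orbit of 42 under x↦96x: [42, 1, 96]… (length divides ord_139(96)).
Cycle type of π: 3×46 + 1; total 47 cycles.
sign(π) = (−1)^{n − #cycles} = (−1)^{139−47} = (−1)^92 = +1.

+1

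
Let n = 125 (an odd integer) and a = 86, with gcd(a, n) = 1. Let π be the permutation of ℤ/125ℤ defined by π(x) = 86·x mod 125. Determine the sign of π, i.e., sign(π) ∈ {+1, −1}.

Trace 11: π^k(11) = [11, 71, 106, 116, 101, 61, 121] for k=0..6.
Decompose π into cycles: lengths [25, 25, 25, 25, 5, 5, 5, 5, 1, 1, 1, 1, 1] (13 cycles, including the fixed point 0).
Σ(ℓ_i−1) = 125−13 = 112; sign = (−1)^112 = +1.

+1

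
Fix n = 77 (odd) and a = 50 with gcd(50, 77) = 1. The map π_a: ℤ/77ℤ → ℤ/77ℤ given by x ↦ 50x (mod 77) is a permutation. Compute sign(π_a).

-1

Orbit of 15 under x↦50x: [15, 57, 1, 50, 36, 29, 64]… (length divides ord_77(50)).
Decompose π into cycles: lengths [10, 10, 10, 10, 10, 10, 10, 1, 1, 1, 1, 1, 1, 1] (14 cycles, including the fixed point 0).
77 − 14 = 63 transpositions; sign(π) = (−1)^63 = -1.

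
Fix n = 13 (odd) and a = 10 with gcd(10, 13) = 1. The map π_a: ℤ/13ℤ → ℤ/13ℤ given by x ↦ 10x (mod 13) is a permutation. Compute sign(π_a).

+1

Start at x=3: 3 → 4 → 1 → 10 → 9 → 12 → 3 (one orbit).
Cycle lengths of π_10 on ℤ/13ℤ: [6, 6, 1]; 3 cycles in total.
3 cycles on 13: each ℓ→(−1)^(ℓ−1), product (−1)^10 = +1.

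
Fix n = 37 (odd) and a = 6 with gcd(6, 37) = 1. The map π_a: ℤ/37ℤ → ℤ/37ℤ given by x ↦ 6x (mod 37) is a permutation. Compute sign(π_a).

-1

Start at x=36: 36 → 31 → 1 → 6 → 36 (one orbit).
Cycle type of π: 4×9 + 1; total 10 cycles.
Σ(ℓ_i−1) = 37−10 = 27; sign = (−1)^27 = -1.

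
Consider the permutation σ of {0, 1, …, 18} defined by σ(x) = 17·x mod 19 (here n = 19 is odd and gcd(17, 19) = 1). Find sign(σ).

Start at x=5: 5 → 9 → 1 → 17 → 4 → 11 → 16 → … (one orbit).
Cycle type of π: 9×2 + 1; total 3 cycles.
3 cycles on 19: each ℓ→(−1)^(ℓ−1), product (−1)^16 = +1.
(17|19)_J = +1 (Zolotarev's lemma cross-check).

+1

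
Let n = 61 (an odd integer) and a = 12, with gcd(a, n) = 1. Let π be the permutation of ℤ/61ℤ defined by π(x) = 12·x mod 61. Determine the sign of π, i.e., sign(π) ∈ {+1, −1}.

+1

Trace 16: π^k(16) = [16, 9, 47, 15, 58, 25, 56] for k=0..6.
Decompose π into cycles: lengths [15, 15, 15, 15, 1] (5 cycles, including the fixed point 0).
n − c = 61 − 5 = 56; sign = (−1)^56 = +1.
Check: (12/61) = +1 by Zolotarev.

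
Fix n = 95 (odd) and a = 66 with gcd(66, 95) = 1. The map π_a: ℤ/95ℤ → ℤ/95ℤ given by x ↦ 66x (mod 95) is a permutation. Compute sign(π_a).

Trace 16: π^k(16) = [16, 11, 61, 36, 1, 66, 81] for k=0..6.
Cycle type of π: 9×10 + 1×5; total 15 cycles.
15 cycles on 95: each ℓ→(−1)^(ℓ−1), product (−1)^80 = +1.
Zolotarev: (66|95) = +1, matching the cycle-count sign.

+1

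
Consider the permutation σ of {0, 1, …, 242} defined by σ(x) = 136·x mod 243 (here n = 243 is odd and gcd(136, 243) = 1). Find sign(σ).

Start at x=28: 28 → 163 → 55 → 190 → 82 → 217 → 109 → … (one orbit).
Decompose π into cycles: lengths [9, 9, 9, 9, 9, 9, 9, 9, 9, 9, 9, 9, 9, 9, 9, 9, 9, 9, 3, 3, 3, 3, 3, 3, 3, 3, 3, 3, 3, 3, 3, 3, 3, 3, 3, 3, 1, 1, 1, 1, 1, 1, 1, 1, 1, 1, 1, 1, 1, 1, 1, 1, 1, 1, 1, 1, 1, 1, 1, 1, 1, 1, 1] (63 cycles, including the fixed point 0).
sign(π) = (−1)^{n − #cycles} = (−1)^{243−63} = (−1)^180 = +1.
Via Zolotarev, sign(π_{136}) = (136|243) = +1.

+1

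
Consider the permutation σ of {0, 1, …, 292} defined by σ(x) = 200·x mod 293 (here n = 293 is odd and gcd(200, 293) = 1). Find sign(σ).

Start at x=192: 192 → 17 → 177 → 240 → 241 → 148 → 7 → … (one orbit).
Cycle lengths of π_200 on ℤ/293ℤ: [292, 1]; 2 cycles in total.
sign(π) = (−1)^{n − #cycles} = (−1)^{293−2} = (−1)^291 = -1.
(200|293)_J = -1 (Zolotarev's lemma cross-check).

-1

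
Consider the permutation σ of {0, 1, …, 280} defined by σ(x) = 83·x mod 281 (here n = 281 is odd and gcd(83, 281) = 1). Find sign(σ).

-1

Trace 195: π^k(195) = [195, 168, 175, 194, 85, 30, 242] for k=0..6.
2 cycles of lengths [280, 1].
Σ(ℓ_i−1) = 281−2 = 279; sign = (−1)^279 = -1.
Check: (83/281) = -1 by Zolotarev.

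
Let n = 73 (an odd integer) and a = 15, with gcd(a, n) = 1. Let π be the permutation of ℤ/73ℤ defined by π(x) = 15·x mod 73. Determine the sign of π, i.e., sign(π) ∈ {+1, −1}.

-1

Start at x=72: 72 → 58 → 67 → 56 → 37 → 44 → 3 → … (one orbit).
Decompose π into cycles: lengths [72, 1] (2 cycles, including the fixed point 0).
n − c = 73 − 2 = 71; sign = (−1)^71 = -1.
Check: (15/73) = -1 by Zolotarev.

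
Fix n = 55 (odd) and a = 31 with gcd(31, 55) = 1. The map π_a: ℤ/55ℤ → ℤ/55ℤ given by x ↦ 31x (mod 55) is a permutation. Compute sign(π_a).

+1

Orbit of 36 under x↦31x: [36, 16, 1, 31, 26]… (length divides ord_55(31)).
Cycle lengths of π_31 on ℤ/55ℤ: [5, 5, 5, 5, 5, 5, 5, 5, 5, 5, 1, 1, 1, 1, 1]; 15 cycles in total.
With 15 cycles on 55 points, sign = (−1)^{55−15} = +1.
Check: (31/55) = +1 by Zolotarev.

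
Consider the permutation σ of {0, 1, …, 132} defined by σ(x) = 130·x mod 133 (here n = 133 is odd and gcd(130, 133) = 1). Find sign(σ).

+1

Orbit of 74 under x↦130x: [74, 44, 1, 130, 9, 106, 81]… (length divides ord_133(130)).
Cycle lengths of π_130 on ℤ/133ℤ: [9, 9, 9, 9, 9, 9, 9, 9, 9, 9, 9, 9, 9, 9, 3, 3, 1]; 17 cycles in total.
With 17 cycles on 133 points, sign = (−1)^{133−17} = +1.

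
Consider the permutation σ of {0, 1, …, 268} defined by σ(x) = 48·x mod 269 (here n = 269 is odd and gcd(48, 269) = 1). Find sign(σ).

-1

Trace 125: π^k(125) = [125, 82, 170, 90, 16, 230, 11] for k=0..6.
The orbit structure of x ↦ 48x mod 269: 2 orbits of sizes [268, 1].
Σ(ℓ_i−1) = 269−2 = 267; sign = (−1)^267 = -1.
Check: (48/269) = -1 by Zolotarev.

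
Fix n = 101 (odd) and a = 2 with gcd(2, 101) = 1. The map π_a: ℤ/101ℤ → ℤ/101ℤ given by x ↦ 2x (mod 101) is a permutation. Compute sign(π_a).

Start at x=76: 76 → 51 → 1 → 2 → 4 → 8 → 16 → … (one orbit).
π_2 has 2 disjoint cycles with lengths [100, 1] on {0,…,100}.
n − c = 101 − 2 = 99; sign = (−1)^99 = -1.
Check: (2/101) = -1 by Zolotarev.

-1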